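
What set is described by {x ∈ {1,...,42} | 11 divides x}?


Checking each candidate:
Condition: multiples of 11 in {1,...,42}
Result = {11, 22, 33}

{11, 22, 33}


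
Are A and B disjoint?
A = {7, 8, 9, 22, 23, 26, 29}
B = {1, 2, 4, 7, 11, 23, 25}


Disjoint means A ∩ B = ∅.
A ∩ B = {7, 23}
A ∩ B ≠ ∅, so A and B are NOT disjoint.

No, A and B are not disjoint (A ∩ B = {7, 23})


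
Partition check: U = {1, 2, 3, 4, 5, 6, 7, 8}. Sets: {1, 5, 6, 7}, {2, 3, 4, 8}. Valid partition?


A partition requires: (1) non-empty parts, (2) pairwise disjoint, (3) union = U
Parts: {1, 5, 6, 7}, {2, 3, 4, 8}
Union of parts: {1, 2, 3, 4, 5, 6, 7, 8}
U = {1, 2, 3, 4, 5, 6, 7, 8}
All non-empty? True
Pairwise disjoint? True
Covers U? True

Yes, valid partition


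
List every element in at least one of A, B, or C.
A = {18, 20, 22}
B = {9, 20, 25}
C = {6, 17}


A ∪ B = {9, 18, 20, 22, 25}
(A ∪ B) ∪ C = {6, 9, 17, 18, 20, 22, 25}

A ∪ B ∪ C = {6, 9, 17, 18, 20, 22, 25}


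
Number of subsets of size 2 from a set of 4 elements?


C(n,k) = n! / (k!(n-k)!)
C(4,2) = 4! / (2!2!)
= 6

C(4,2) = 6


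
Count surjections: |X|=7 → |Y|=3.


n = |X| = 7, k = |Y| = 3. Surjections via inclusion-exclusion:
S(n,k) = Σ(-1)^i × C(k,i) × (k-i)^n, i=0 to k
i=0: (-1)^0×C(3,0)×3^7 = 2187
i=1: (-1)^1×C(3,1)×2^7 = -384
i=2: (-1)^2×C(3,2)×1^7 = 3
i=3: (-1)^3×C(3,3)×0^7 = 0
Total = 1806

Number of surjections = 1806


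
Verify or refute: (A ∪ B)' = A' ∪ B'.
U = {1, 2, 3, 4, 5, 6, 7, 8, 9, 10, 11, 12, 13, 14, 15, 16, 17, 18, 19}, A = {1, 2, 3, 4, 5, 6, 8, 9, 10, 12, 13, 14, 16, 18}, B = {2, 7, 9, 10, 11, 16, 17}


LHS: A ∪ B = {1, 2, 3, 4, 5, 6, 7, 8, 9, 10, 11, 12, 13, 14, 16, 17, 18}
(A ∪ B)' = U \ (A ∪ B) = {15, 19}
A' = {7, 11, 15, 17, 19}, B' = {1, 3, 4, 5, 6, 8, 12, 13, 14, 15, 18, 19}
Claimed RHS: A' ∪ B' = {1, 3, 4, 5, 6, 7, 8, 11, 12, 13, 14, 15, 17, 18, 19}
Identity is INVALID: LHS = {15, 19} but the RHS claimed here equals {1, 3, 4, 5, 6, 7, 8, 11, 12, 13, 14, 15, 17, 18, 19}. The correct form is (A ∪ B)' = A' ∩ B'.

Identity is invalid: (A ∪ B)' = {15, 19} but A' ∪ B' = {1, 3, 4, 5, 6, 7, 8, 11, 12, 13, 14, 15, 17, 18, 19}. The correct De Morgan law is (A ∪ B)' = A' ∩ B'.


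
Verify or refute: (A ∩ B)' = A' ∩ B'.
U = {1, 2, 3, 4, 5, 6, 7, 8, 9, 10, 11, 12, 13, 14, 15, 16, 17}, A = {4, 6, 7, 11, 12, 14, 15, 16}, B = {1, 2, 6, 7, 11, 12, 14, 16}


LHS: A ∩ B = {6, 7, 11, 12, 14, 16}
(A ∩ B)' = U \ (A ∩ B) = {1, 2, 3, 4, 5, 8, 9, 10, 13, 15, 17}
A' = {1, 2, 3, 5, 8, 9, 10, 13, 17}, B' = {3, 4, 5, 8, 9, 10, 13, 15, 17}
Claimed RHS: A' ∩ B' = {3, 5, 8, 9, 10, 13, 17}
Identity is INVALID: LHS = {1, 2, 3, 4, 5, 8, 9, 10, 13, 15, 17} but the RHS claimed here equals {3, 5, 8, 9, 10, 13, 17}. The correct form is (A ∩ B)' = A' ∪ B'.

Identity is invalid: (A ∩ B)' = {1, 2, 3, 4, 5, 8, 9, 10, 13, 15, 17} but A' ∩ B' = {3, 5, 8, 9, 10, 13, 17}. The correct De Morgan law is (A ∩ B)' = A' ∪ B'.


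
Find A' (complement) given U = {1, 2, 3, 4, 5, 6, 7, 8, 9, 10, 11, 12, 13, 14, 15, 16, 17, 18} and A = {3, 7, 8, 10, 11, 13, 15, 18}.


Aᶜ = U \ A = elements in U but not in A
U = {1, 2, 3, 4, 5, 6, 7, 8, 9, 10, 11, 12, 13, 14, 15, 16, 17, 18}
A = {3, 7, 8, 10, 11, 13, 15, 18}
Aᶜ = {1, 2, 4, 5, 6, 9, 12, 14, 16, 17}

Aᶜ = {1, 2, 4, 5, 6, 9, 12, 14, 16, 17}


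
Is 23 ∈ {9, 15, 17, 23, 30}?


A = {9, 15, 17, 23, 30}
Checking if 23 is in A
23 is in A → True

23 ∈ A


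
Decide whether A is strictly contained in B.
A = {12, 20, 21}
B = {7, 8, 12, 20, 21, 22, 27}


A ⊂ B requires: A ⊆ B AND A ≠ B.
A ⊆ B? Yes
A = B? No
A ⊂ B: Yes (A is a proper subset of B)

Yes, A ⊂ B


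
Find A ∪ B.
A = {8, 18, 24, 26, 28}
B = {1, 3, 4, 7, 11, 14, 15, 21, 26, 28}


A ∪ B = all elements in A or B (or both)
A = {8, 18, 24, 26, 28}
B = {1, 3, 4, 7, 11, 14, 15, 21, 26, 28}
A ∪ B = {1, 3, 4, 7, 8, 11, 14, 15, 18, 21, 24, 26, 28}

A ∪ B = {1, 3, 4, 7, 8, 11, 14, 15, 18, 21, 24, 26, 28}


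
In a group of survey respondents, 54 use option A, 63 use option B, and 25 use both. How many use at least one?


|A ∪ B| = |A| + |B| - |A ∩ B|
= 54 + 63 - 25
= 92

|A ∪ B| = 92


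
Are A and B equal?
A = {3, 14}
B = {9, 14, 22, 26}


Two sets are equal iff they have exactly the same elements.
A = {3, 14}
B = {9, 14, 22, 26}
Differences: {3, 9, 22, 26}
A ≠ B

No, A ≠ B


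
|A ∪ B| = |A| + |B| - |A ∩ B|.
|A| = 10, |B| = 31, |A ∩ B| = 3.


|A ∪ B| = |A| + |B| - |A ∩ B|
= 10 + 31 - 3
= 38

|A ∪ B| = 38


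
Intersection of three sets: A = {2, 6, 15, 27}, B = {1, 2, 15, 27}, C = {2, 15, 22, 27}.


A ∩ B = {2, 15, 27}
(A ∩ B) ∩ C = {2, 15, 27}

A ∩ B ∩ C = {2, 15, 27}


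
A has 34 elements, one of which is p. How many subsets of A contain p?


Subsets of A containing p correspond to subsets of A \ {p}, which has 33 elements.
Count = 2^(n-1) = 2^33
= 8589934592

Number of subsets containing p = 8589934592


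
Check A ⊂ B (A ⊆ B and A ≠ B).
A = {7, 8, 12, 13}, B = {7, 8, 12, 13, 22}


A ⊂ B requires: A ⊆ B AND A ≠ B.
A ⊆ B? Yes
A = B? No
A ⊂ B: Yes (A is a proper subset of B)

Yes, A ⊂ B


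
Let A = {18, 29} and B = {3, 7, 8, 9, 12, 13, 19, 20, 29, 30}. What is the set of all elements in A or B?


A ∪ B = all elements in A or B (or both)
A = {18, 29}
B = {3, 7, 8, 9, 12, 13, 19, 20, 29, 30}
A ∪ B = {3, 7, 8, 9, 12, 13, 18, 19, 20, 29, 30}

A ∪ B = {3, 7, 8, 9, 12, 13, 18, 19, 20, 29, 30}


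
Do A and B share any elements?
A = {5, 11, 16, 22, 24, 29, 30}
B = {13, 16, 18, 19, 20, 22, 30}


Disjoint means A ∩ B = ∅.
A ∩ B = {16, 22, 30}
A ∩ B ≠ ∅, so A and B are NOT disjoint.

Yes — A and B share the element(s) of A ∩ B = {16, 22, 30}, so they are not disjoint


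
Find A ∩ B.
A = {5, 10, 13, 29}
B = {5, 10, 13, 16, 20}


A ∩ B = elements in both A and B
A = {5, 10, 13, 29}
B = {5, 10, 13, 16, 20}
A ∩ B = {5, 10, 13}

A ∩ B = {5, 10, 13}


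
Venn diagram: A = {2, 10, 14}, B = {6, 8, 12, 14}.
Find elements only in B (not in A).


A = {2, 10, 14}
B = {6, 8, 12, 14}
Region: only in B (not in A)
Elements: {6, 8, 12}

Elements only in B (not in A): {6, 8, 12}


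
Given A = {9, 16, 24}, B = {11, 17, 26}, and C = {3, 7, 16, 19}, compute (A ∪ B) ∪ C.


A ∪ B = {9, 11, 16, 17, 24, 26}
(A ∪ B) ∪ C = {3, 7, 9, 11, 16, 17, 19, 24, 26}

A ∪ B ∪ C = {3, 7, 9, 11, 16, 17, 19, 24, 26}


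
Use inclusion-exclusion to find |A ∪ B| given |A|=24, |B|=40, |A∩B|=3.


|A ∪ B| = |A| + |B| - |A ∩ B|
= 24 + 40 - 3
= 61

|A ∪ B| = 61


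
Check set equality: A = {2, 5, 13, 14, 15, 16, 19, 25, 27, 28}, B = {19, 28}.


Two sets are equal iff they have exactly the same elements.
A = {2, 5, 13, 14, 15, 16, 19, 25, 27, 28}
B = {19, 28}
Differences: {2, 5, 13, 14, 15, 16, 25, 27}
A ≠ B

No, A ≠ B


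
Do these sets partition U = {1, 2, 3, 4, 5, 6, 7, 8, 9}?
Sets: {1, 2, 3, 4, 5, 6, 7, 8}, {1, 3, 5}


A partition requires: (1) non-empty parts, (2) pairwise disjoint, (3) union = U
Parts: {1, 2, 3, 4, 5, 6, 7, 8}, {1, 3, 5}
Union of parts: {1, 2, 3, 4, 5, 6, 7, 8}
U = {1, 2, 3, 4, 5, 6, 7, 8, 9}
All non-empty? True
Pairwise disjoint? False
Covers U? False

No, not a valid partition


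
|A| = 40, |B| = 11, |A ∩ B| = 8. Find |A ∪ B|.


|A ∪ B| = |A| + |B| - |A ∩ B|
= 40 + 11 - 8
= 43

|A ∪ B| = 43


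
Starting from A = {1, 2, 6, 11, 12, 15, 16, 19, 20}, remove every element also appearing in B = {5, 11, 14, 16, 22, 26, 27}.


A \ B = elements in A but not in B
A = {1, 2, 6, 11, 12, 15, 16, 19, 20}
B = {5, 11, 14, 16, 22, 26, 27}
Remove from A any elements in B
A \ B = {1, 2, 6, 12, 15, 19, 20}

A \ B = {1, 2, 6, 12, 15, 19, 20}


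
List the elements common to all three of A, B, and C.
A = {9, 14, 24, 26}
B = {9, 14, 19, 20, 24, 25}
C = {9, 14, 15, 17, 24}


A ∩ B = {9, 14, 24}
(A ∩ B) ∩ C = {9, 14, 24}

A ∩ B ∩ C = {9, 14, 24}


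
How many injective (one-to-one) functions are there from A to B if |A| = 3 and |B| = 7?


An injection sends each of |A| = 3 inputs to a distinct output in B.
# injections = |B|·(|B|-1)·…·(|B|-|A|+1) = 7! / (7 - 3)!
= 7 × 6 × 5
= 210

Number of injections = 210


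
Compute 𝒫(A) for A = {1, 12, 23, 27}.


|A| = 4, so |P(A)| = 2^4 = 16
Enumerate subsets by cardinality (0 to 4):
∅, {1}, {12}, {23}, {27}, {1, 12}, {1, 23}, {1, 27}, {12, 23}, {12, 27}, {23, 27}, {1, 12, 23}, {1, 12, 27}, {1, 23, 27}, {12, 23, 27}, {1, 12, 23, 27}

P(A) has 16 subsets: ∅, {1}, {12}, {23}, {27}, {1, 12}, {1, 23}, {1, 27}, {12, 23}, {12, 27}, {23, 27}, {1, 12, 23}, {1, 12, 27}, {1, 23, 27}, {12, 23, 27}, {1, 12, 23, 27}


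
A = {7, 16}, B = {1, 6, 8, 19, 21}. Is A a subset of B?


A ⊆ B means every element of A is in B.
Elements in A not in B: {7, 16}
So A ⊄ B.

No, A ⊄ B


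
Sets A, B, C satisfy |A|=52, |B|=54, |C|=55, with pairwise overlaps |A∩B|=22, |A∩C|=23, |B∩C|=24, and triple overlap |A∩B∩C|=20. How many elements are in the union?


|A∪B∪C| = |A|+|B|+|C| - |A∩B|-|A∩C|-|B∩C| + |A∩B∩C|
= 52+54+55 - 22-23-24 + 20
= 161 - 69 + 20
= 112

|A ∪ B ∪ C| = 112


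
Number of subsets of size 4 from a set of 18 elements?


C(n,k) = n! / (k!(n-k)!)
C(18,4) = 18! / (4!14!)
= 3060

C(18,4) = 3060


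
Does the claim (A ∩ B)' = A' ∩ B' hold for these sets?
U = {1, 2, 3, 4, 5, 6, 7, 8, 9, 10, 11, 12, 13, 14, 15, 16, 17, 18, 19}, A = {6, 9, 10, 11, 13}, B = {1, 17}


LHS: A ∩ B = ∅
(A ∩ B)' = U \ (A ∩ B) = {1, 2, 3, 4, 5, 6, 7, 8, 9, 10, 11, 12, 13, 14, 15, 16, 17, 18, 19}
A' = {1, 2, 3, 4, 5, 7, 8, 12, 14, 15, 16, 17, 18, 19}, B' = {2, 3, 4, 5, 6, 7, 8, 9, 10, 11, 12, 13, 14, 15, 16, 18, 19}
Claimed RHS: A' ∩ B' = {2, 3, 4, 5, 7, 8, 12, 14, 15, 16, 18, 19}
Identity is INVALID: LHS = {1, 2, 3, 4, 5, 6, 7, 8, 9, 10, 11, 12, 13, 14, 15, 16, 17, 18, 19} but the RHS claimed here equals {2, 3, 4, 5, 7, 8, 12, 14, 15, 16, 18, 19}. The correct form is (A ∩ B)' = A' ∪ B'.

Identity is invalid: (A ∩ B)' = {1, 2, 3, 4, 5, 6, 7, 8, 9, 10, 11, 12, 13, 14, 15, 16, 17, 18, 19} but A' ∩ B' = {2, 3, 4, 5, 7, 8, 12, 14, 15, 16, 18, 19}. The correct De Morgan law is (A ∩ B)' = A' ∪ B'.


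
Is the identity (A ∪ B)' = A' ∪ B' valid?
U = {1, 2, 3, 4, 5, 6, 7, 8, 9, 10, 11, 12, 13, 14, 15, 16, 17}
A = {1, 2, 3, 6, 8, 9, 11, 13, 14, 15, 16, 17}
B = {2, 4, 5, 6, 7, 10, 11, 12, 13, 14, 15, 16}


LHS: A ∪ B = {1, 2, 3, 4, 5, 6, 7, 8, 9, 10, 11, 12, 13, 14, 15, 16, 17}
(A ∪ B)' = U \ (A ∪ B) = ∅
A' = {4, 5, 7, 10, 12}, B' = {1, 3, 8, 9, 17}
Claimed RHS: A' ∪ B' = {1, 3, 4, 5, 7, 8, 9, 10, 12, 17}
Identity is INVALID: LHS = ∅ but the RHS claimed here equals {1, 3, 4, 5, 7, 8, 9, 10, 12, 17}. The correct form is (A ∪ B)' = A' ∩ B'.

Identity is invalid: (A ∪ B)' = ∅ but A' ∪ B' = {1, 3, 4, 5, 7, 8, 9, 10, 12, 17}. The correct De Morgan law is (A ∪ B)' = A' ∩ B'.


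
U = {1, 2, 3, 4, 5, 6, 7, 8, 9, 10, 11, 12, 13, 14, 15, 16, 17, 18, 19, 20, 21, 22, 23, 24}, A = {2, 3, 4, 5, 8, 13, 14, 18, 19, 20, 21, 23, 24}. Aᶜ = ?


Aᶜ = U \ A = elements in U but not in A
U = {1, 2, 3, 4, 5, 6, 7, 8, 9, 10, 11, 12, 13, 14, 15, 16, 17, 18, 19, 20, 21, 22, 23, 24}
A = {2, 3, 4, 5, 8, 13, 14, 18, 19, 20, 21, 23, 24}
Aᶜ = {1, 6, 7, 9, 10, 11, 12, 15, 16, 17, 22}

Aᶜ = {1, 6, 7, 9, 10, 11, 12, 15, 16, 17, 22}


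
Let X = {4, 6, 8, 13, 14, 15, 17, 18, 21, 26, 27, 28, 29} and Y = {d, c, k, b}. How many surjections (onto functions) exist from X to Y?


n = |X| = 13, k = |Y| = 4. Surjections via inclusion-exclusion:
S(n,k) = Σ(-1)^i × C(k,i) × (k-i)^n, i=0 to k
i=0: (-1)^0×C(4,0)×4^13 = 67108864
i=1: (-1)^1×C(4,1)×3^13 = -6377292
i=2: (-1)^2×C(4,2)×2^13 = 49152
i=3: (-1)^3×C(4,3)×1^13 = -4
i=4: (-1)^4×C(4,4)×0^13 = 0
Total = 60780720

Number of surjections = 60780720


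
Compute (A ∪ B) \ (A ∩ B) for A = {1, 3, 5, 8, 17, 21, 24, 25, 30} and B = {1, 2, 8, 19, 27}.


A △ B = (A \ B) ∪ (B \ A) = elements in exactly one of A or B
A \ B = {3, 5, 17, 21, 24, 25, 30}
B \ A = {2, 19, 27}
A △ B = {2, 3, 5, 17, 19, 21, 24, 25, 27, 30}

A △ B = {2, 3, 5, 17, 19, 21, 24, 25, 27, 30}


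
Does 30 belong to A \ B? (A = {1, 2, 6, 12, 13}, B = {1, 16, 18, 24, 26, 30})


A = {1, 2, 6, 12, 13}, B = {1, 16, 18, 24, 26, 30}
A \ B = elements in A but not in B
A \ B = {2, 6, 12, 13}
Checking if 30 ∈ A \ B
30 is not in A \ B → False

30 ∉ A \ B


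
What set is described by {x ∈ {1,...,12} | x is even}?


Checking each candidate:
Condition: even numbers in {1,...,12}
Result = {2, 4, 6, 8, 10, 12}

{2, 4, 6, 8, 10, 12}


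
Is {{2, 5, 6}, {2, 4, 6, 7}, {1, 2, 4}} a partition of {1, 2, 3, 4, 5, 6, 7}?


A partition requires: (1) non-empty parts, (2) pairwise disjoint, (3) union = U
Parts: {2, 5, 6}, {2, 4, 6, 7}, {1, 2, 4}
Union of parts: {1, 2, 4, 5, 6, 7}
U = {1, 2, 3, 4, 5, 6, 7}
All non-empty? True
Pairwise disjoint? False
Covers U? False

No, not a valid partition


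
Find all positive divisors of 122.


Checking each candidate:
Condition: positive divisors of 122
Result = {1, 2, 61, 122}

{1, 2, 61, 122}


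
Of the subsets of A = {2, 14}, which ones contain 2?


A subset of A contains 2 iff the remaining 1 elements form any subset of A \ {2}.
Count: 2^(n-1) = 2^1 = 2
Subsets containing 2: {2}, {2, 14}

Subsets containing 2 (2 total): {2}, {2, 14}


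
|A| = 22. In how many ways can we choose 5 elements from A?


C(n,k) = n! / (k!(n-k)!)
C(22,5) = 22! / (5!17!)
= 26334

C(22,5) = 26334


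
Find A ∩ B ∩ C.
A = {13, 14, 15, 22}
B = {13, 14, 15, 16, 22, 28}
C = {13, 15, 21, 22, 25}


A ∩ B = {13, 14, 15, 22}
(A ∩ B) ∩ C = {13, 15, 22}

A ∩ B ∩ C = {13, 15, 22}


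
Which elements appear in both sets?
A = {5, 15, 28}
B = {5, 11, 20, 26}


A ∩ B = elements in both A and B
A = {5, 15, 28}
B = {5, 11, 20, 26}
A ∩ B = {5}

A ∩ B = {5}


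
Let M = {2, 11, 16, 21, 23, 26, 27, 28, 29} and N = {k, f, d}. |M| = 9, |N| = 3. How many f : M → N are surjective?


n = |M| = 9, k = |N| = 3. Surjections via inclusion-exclusion:
S(n,k) = Σ(-1)^i × C(k,i) × (k-i)^n, i=0 to k
i=0: (-1)^0×C(3,0)×3^9 = 19683
i=1: (-1)^1×C(3,1)×2^9 = -1536
i=2: (-1)^2×C(3,2)×1^9 = 3
i=3: (-1)^3×C(3,3)×0^9 = 0
Total = 18150

Number of surjections = 18150


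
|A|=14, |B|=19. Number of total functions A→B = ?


Each of |A| = 14 inputs maps to any of |B| = 19 outputs.
# functions = |B|^|A| = 19^14
= 799006685782884121

Number of functions = 799006685782884121


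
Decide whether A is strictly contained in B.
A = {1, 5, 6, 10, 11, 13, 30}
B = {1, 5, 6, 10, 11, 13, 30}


A ⊂ B requires: A ⊆ B AND A ≠ B.
A ⊆ B? Yes
A = B? Yes
A = B, so A is not a PROPER subset.

No, A is not a proper subset of B


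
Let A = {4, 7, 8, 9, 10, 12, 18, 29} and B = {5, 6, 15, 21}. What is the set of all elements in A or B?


A ∪ B = all elements in A or B (or both)
A = {4, 7, 8, 9, 10, 12, 18, 29}
B = {5, 6, 15, 21}
A ∪ B = {4, 5, 6, 7, 8, 9, 10, 12, 15, 18, 21, 29}

A ∪ B = {4, 5, 6, 7, 8, 9, 10, 12, 15, 18, 21, 29}


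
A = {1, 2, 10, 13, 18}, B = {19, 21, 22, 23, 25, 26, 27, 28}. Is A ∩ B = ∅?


Disjoint means A ∩ B = ∅.
A ∩ B = ∅
A ∩ B = ∅, so A and B are disjoint.

Yes, A and B are disjoint


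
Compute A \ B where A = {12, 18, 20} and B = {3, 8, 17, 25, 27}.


A \ B = elements in A but not in B
A = {12, 18, 20}
B = {3, 8, 17, 25, 27}
Remove from A any elements in B
A \ B = {12, 18, 20}

A \ B = {12, 18, 20}


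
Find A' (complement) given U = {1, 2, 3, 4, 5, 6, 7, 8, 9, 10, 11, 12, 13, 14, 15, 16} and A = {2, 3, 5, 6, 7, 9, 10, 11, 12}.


Aᶜ = U \ A = elements in U but not in A
U = {1, 2, 3, 4, 5, 6, 7, 8, 9, 10, 11, 12, 13, 14, 15, 16}
A = {2, 3, 5, 6, 7, 9, 10, 11, 12}
Aᶜ = {1, 4, 8, 13, 14, 15, 16}

Aᶜ = {1, 4, 8, 13, 14, 15, 16}


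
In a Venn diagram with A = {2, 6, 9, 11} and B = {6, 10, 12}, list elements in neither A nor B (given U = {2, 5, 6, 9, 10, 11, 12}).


A = {2, 6, 9, 11}
B = {6, 10, 12}
Region: in neither A nor B (given U = {2, 5, 6, 9, 10, 11, 12})
Elements: {5}

Elements in neither A nor B (given U = {2, 5, 6, 9, 10, 11, 12}): {5}


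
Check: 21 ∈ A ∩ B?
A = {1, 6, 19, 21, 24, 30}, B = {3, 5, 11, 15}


A = {1, 6, 19, 21, 24, 30}, B = {3, 5, 11, 15}
A ∩ B = elements in both A and B
A ∩ B = ∅
Checking if 21 ∈ A ∩ B
21 is not in A ∩ B → False

21 ∉ A ∩ B


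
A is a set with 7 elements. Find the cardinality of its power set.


Number of subsets = 2^n
= 2^7
= 128

|P(A)| = 128


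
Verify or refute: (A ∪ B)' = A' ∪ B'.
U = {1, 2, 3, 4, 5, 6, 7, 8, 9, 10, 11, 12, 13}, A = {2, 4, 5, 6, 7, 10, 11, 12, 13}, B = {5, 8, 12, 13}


LHS: A ∪ B = {2, 4, 5, 6, 7, 8, 10, 11, 12, 13}
(A ∪ B)' = U \ (A ∪ B) = {1, 3, 9}
A' = {1, 3, 8, 9}, B' = {1, 2, 3, 4, 6, 7, 9, 10, 11}
Claimed RHS: A' ∪ B' = {1, 2, 3, 4, 6, 7, 8, 9, 10, 11}
Identity is INVALID: LHS = {1, 3, 9} but the RHS claimed here equals {1, 2, 3, 4, 6, 7, 8, 9, 10, 11}. The correct form is (A ∪ B)' = A' ∩ B'.

Identity is invalid: (A ∪ B)' = {1, 3, 9} but A' ∪ B' = {1, 2, 3, 4, 6, 7, 8, 9, 10, 11}. The correct De Morgan law is (A ∪ B)' = A' ∩ B'.


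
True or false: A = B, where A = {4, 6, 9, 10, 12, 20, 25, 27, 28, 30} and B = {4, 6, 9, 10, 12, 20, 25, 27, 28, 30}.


Two sets are equal iff they have exactly the same elements.
A = {4, 6, 9, 10, 12, 20, 25, 27, 28, 30}
B = {4, 6, 9, 10, 12, 20, 25, 27, 28, 30}
Same elements → A = B

Yes, A = B


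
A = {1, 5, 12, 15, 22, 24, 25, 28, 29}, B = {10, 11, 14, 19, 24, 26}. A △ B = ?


A △ B = (A \ B) ∪ (B \ A) = elements in exactly one of A or B
A \ B = {1, 5, 12, 15, 22, 25, 28, 29}
B \ A = {10, 11, 14, 19, 26}
A △ B = {1, 5, 10, 11, 12, 14, 15, 19, 22, 25, 26, 28, 29}

A △ B = {1, 5, 10, 11, 12, 14, 15, 19, 22, 25, 26, 28, 29}


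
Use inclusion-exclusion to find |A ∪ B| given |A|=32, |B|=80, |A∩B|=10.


|A ∪ B| = |A| + |B| - |A ∩ B|
= 32 + 80 - 10
= 102

|A ∪ B| = 102


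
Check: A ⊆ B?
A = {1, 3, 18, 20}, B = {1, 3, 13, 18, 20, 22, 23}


A ⊆ B means every element of A is in B.
All elements of A are in B.
So A ⊆ B.

Yes, A ⊆ B


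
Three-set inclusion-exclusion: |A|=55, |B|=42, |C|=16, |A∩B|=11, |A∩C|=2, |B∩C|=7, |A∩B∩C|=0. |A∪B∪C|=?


|A∪B∪C| = |A|+|B|+|C| - |A∩B|-|A∩C|-|B∩C| + |A∩B∩C|
= 55+42+16 - 11-2-7 + 0
= 113 - 20 + 0
= 93

|A ∪ B ∪ C| = 93


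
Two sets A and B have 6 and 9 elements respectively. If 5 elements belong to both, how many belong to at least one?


|A ∪ B| = |A| + |B| - |A ∩ B|
= 6 + 9 - 5
= 10

|A ∪ B| = 10


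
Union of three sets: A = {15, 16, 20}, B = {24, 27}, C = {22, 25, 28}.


A ∪ B = {15, 16, 20, 24, 27}
(A ∪ B) ∪ C = {15, 16, 20, 22, 24, 25, 27, 28}

A ∪ B ∪ C = {15, 16, 20, 22, 24, 25, 27, 28}


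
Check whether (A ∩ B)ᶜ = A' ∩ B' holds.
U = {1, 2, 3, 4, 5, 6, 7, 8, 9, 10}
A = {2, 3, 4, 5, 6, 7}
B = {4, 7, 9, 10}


LHS: A ∩ B = {4, 7}
(A ∩ B)' = U \ (A ∩ B) = {1, 2, 3, 5, 6, 8, 9, 10}
A' = {1, 8, 9, 10}, B' = {1, 2, 3, 5, 6, 8}
Claimed RHS: A' ∩ B' = {1, 8}
Identity is INVALID: LHS = {1, 2, 3, 5, 6, 8, 9, 10} but the RHS claimed here equals {1, 8}. The correct form is (A ∩ B)' = A' ∪ B'.

Identity is invalid: (A ∩ B)' = {1, 2, 3, 5, 6, 8, 9, 10} but A' ∩ B' = {1, 8}. The correct De Morgan law is (A ∩ B)' = A' ∪ B'.


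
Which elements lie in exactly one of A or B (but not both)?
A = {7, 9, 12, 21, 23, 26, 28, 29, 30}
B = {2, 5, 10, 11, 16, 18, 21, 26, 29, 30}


A △ B = (A \ B) ∪ (B \ A) = elements in exactly one of A or B
A \ B = {7, 9, 12, 23, 28}
B \ A = {2, 5, 10, 11, 16, 18}
A △ B = {2, 5, 7, 9, 10, 11, 12, 16, 18, 23, 28}

A △ B = {2, 5, 7, 9, 10, 11, 12, 16, 18, 23, 28}


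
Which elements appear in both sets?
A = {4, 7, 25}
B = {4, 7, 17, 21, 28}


A ∩ B = elements in both A and B
A = {4, 7, 25}
B = {4, 7, 17, 21, 28}
A ∩ B = {4, 7}

A ∩ B = {4, 7}


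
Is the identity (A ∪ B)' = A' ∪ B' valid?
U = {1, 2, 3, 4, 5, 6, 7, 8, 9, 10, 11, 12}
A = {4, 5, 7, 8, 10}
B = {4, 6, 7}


LHS: A ∪ B = {4, 5, 6, 7, 8, 10}
(A ∪ B)' = U \ (A ∪ B) = {1, 2, 3, 9, 11, 12}
A' = {1, 2, 3, 6, 9, 11, 12}, B' = {1, 2, 3, 5, 8, 9, 10, 11, 12}
Claimed RHS: A' ∪ B' = {1, 2, 3, 5, 6, 8, 9, 10, 11, 12}
Identity is INVALID: LHS = {1, 2, 3, 9, 11, 12} but the RHS claimed here equals {1, 2, 3, 5, 6, 8, 9, 10, 11, 12}. The correct form is (A ∪ B)' = A' ∩ B'.

Identity is invalid: (A ∪ B)' = {1, 2, 3, 9, 11, 12} but A' ∪ B' = {1, 2, 3, 5, 6, 8, 9, 10, 11, 12}. The correct De Morgan law is (A ∪ B)' = A' ∩ B'.


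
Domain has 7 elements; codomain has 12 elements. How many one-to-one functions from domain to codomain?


An injection sends each of |A| = 7 inputs to a distinct output in B.
# injections = |B|·(|B|-1)·…·(|B|-|A|+1) = 12! / (12 - 7)!
= 12 × 11 × 10 × 9 × 8 × 7 × 6
= 3991680

Number of injections = 3991680


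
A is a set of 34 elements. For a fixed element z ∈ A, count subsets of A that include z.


Subsets of A containing z correspond to subsets of A \ {z}, which has 33 elements.
Count = 2^(n-1) = 2^33
= 8589934592

Number of subsets containing z = 8589934592


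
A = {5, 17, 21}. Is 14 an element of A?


A = {5, 17, 21}
Checking if 14 is in A
14 is not in A → False

14 ∉ A


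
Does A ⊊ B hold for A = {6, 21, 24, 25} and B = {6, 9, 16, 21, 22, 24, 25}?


A ⊂ B requires: A ⊆ B AND A ≠ B.
A ⊆ B? Yes
A = B? No
A ⊂ B: Yes (A is a proper subset of B)

Yes, A ⊂ B


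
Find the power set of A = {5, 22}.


|A| = 2, so |P(A)| = 2^2 = 4
Enumerate subsets by cardinality (0 to 2):
∅, {5}, {22}, {5, 22}

P(A) has 4 subsets: ∅, {5}, {22}, {5, 22}


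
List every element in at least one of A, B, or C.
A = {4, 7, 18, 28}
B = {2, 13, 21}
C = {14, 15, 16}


A ∪ B = {2, 4, 7, 13, 18, 21, 28}
(A ∪ B) ∪ C = {2, 4, 7, 13, 14, 15, 16, 18, 21, 28}

A ∪ B ∪ C = {2, 4, 7, 13, 14, 15, 16, 18, 21, 28}


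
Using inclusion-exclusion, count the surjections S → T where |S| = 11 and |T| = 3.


n = |S| = 11, k = |T| = 3. Surjections via inclusion-exclusion:
S(n,k) = Σ(-1)^i × C(k,i) × (k-i)^n, i=0 to k
i=0: (-1)^0×C(3,0)×3^11 = 177147
i=1: (-1)^1×C(3,1)×2^11 = -6144
i=2: (-1)^2×C(3,2)×1^11 = 3
i=3: (-1)^3×C(3,3)×0^11 = 0
Total = 171006

Number of surjections = 171006


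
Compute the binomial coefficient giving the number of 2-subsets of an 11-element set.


C(n,k) = n! / (k!(n-k)!)
C(11,2) = 11! / (2!9!)
= 55

C(11,2) = 55


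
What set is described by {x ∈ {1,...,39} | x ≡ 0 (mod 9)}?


Checking each candidate:
Condition: x in {1,...,39} with x ≡ 0 (mod 9)
Result = {9, 18, 27, 36}

{9, 18, 27, 36}


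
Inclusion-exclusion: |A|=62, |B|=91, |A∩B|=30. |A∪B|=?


|A ∪ B| = |A| + |B| - |A ∩ B|
= 62 + 91 - 30
= 123

|A ∪ B| = 123


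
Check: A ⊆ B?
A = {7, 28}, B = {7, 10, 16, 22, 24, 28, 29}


A ⊆ B means every element of A is in B.
All elements of A are in B.
So A ⊆ B.

Yes, A ⊆ B


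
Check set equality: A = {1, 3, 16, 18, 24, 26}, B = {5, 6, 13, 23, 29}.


Two sets are equal iff they have exactly the same elements.
A = {1, 3, 16, 18, 24, 26}
B = {5, 6, 13, 23, 29}
Differences: {1, 3, 5, 6, 13, 16, 18, 23, 24, 26, 29}
A ≠ B

No, A ≠ B


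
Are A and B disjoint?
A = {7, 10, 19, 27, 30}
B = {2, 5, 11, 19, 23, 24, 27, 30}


Disjoint means A ∩ B = ∅.
A ∩ B = {19, 27, 30}
A ∩ B ≠ ∅, so A and B are NOT disjoint.

No, A and B are not disjoint (A ∩ B = {19, 27, 30})


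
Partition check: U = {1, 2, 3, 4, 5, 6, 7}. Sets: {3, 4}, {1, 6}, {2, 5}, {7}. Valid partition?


A partition requires: (1) non-empty parts, (2) pairwise disjoint, (3) union = U
Parts: {3, 4}, {1, 6}, {2, 5}, {7}
Union of parts: {1, 2, 3, 4, 5, 6, 7}
U = {1, 2, 3, 4, 5, 6, 7}
All non-empty? True
Pairwise disjoint? True
Covers U? True

Yes, valid partition


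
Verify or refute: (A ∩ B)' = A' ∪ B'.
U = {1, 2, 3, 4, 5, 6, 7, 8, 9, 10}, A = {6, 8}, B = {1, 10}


LHS: A ∩ B = ∅
(A ∩ B)' = U \ (A ∩ B) = {1, 2, 3, 4, 5, 6, 7, 8, 9, 10}
A' = {1, 2, 3, 4, 5, 7, 9, 10}, B' = {2, 3, 4, 5, 6, 7, 8, 9}
Claimed RHS: A' ∪ B' = {1, 2, 3, 4, 5, 6, 7, 8, 9, 10}
Identity is VALID: LHS = RHS = {1, 2, 3, 4, 5, 6, 7, 8, 9, 10} ✓

Identity is valid. (A ∩ B)' = A' ∪ B' = {1, 2, 3, 4, 5, 6, 7, 8, 9, 10}


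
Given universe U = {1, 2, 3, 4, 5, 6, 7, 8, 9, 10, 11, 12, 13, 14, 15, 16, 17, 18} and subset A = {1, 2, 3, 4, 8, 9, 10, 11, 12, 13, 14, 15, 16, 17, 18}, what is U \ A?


Aᶜ = U \ A = elements in U but not in A
U = {1, 2, 3, 4, 5, 6, 7, 8, 9, 10, 11, 12, 13, 14, 15, 16, 17, 18}
A = {1, 2, 3, 4, 8, 9, 10, 11, 12, 13, 14, 15, 16, 17, 18}
Aᶜ = {5, 6, 7}

Aᶜ = {5, 6, 7}


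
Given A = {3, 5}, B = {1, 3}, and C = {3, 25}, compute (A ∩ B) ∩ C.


A ∩ B = {3}
(A ∩ B) ∩ C = {3}

A ∩ B ∩ C = {3}


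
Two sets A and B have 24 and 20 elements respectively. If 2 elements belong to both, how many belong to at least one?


|A ∪ B| = |A| + |B| - |A ∩ B|
= 24 + 20 - 2
= 42

|A ∪ B| = 42


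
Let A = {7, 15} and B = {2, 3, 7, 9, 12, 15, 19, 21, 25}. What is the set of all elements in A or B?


A ∪ B = all elements in A or B (or both)
A = {7, 15}
B = {2, 3, 7, 9, 12, 15, 19, 21, 25}
A ∪ B = {2, 3, 7, 9, 12, 15, 19, 21, 25}

A ∪ B = {2, 3, 7, 9, 12, 15, 19, 21, 25}


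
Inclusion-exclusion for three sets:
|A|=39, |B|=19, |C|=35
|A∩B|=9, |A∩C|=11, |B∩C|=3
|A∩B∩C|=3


|A∪B∪C| = |A|+|B|+|C| - |A∩B|-|A∩C|-|B∩C| + |A∩B∩C|
= 39+19+35 - 9-11-3 + 3
= 93 - 23 + 3
= 73

|A ∪ B ∪ C| = 73


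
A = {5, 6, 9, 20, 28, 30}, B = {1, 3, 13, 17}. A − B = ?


A \ B = elements in A but not in B
A = {5, 6, 9, 20, 28, 30}
B = {1, 3, 13, 17}
Remove from A any elements in B
A \ B = {5, 6, 9, 20, 28, 30}

A \ B = {5, 6, 9, 20, 28, 30}


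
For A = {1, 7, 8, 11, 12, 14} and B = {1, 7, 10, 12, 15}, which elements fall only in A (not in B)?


A = {1, 7, 8, 11, 12, 14}
B = {1, 7, 10, 12, 15}
Region: only in A (not in B)
Elements: {8, 11, 14}

Elements only in A (not in B): {8, 11, 14}


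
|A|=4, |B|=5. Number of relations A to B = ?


A relation from A to B is any subset of A × B.
|A × B| = 4 × 5 = 20
# relations = 2^|A × B| = 2^20 = 1048576

Number of relations = 1048576


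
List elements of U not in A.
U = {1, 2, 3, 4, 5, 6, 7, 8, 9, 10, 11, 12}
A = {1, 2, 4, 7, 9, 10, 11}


Aᶜ = U \ A = elements in U but not in A
U = {1, 2, 3, 4, 5, 6, 7, 8, 9, 10, 11, 12}
A = {1, 2, 4, 7, 9, 10, 11}
Aᶜ = {3, 5, 6, 8, 12}

Aᶜ = {3, 5, 6, 8, 12}


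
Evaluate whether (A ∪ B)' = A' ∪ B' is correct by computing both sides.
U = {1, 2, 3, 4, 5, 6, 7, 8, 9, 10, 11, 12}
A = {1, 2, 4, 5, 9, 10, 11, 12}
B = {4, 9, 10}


LHS: A ∪ B = {1, 2, 4, 5, 9, 10, 11, 12}
(A ∪ B)' = U \ (A ∪ B) = {3, 6, 7, 8}
A' = {3, 6, 7, 8}, B' = {1, 2, 3, 5, 6, 7, 8, 11, 12}
Claimed RHS: A' ∪ B' = {1, 2, 3, 5, 6, 7, 8, 11, 12}
Identity is INVALID: LHS = {3, 6, 7, 8} but the RHS claimed here equals {1, 2, 3, 5, 6, 7, 8, 11, 12}. The correct form is (A ∪ B)' = A' ∩ B'.

Identity is invalid: (A ∪ B)' = {3, 6, 7, 8} but A' ∪ B' = {1, 2, 3, 5, 6, 7, 8, 11, 12}. The correct De Morgan law is (A ∪ B)' = A' ∩ B'.


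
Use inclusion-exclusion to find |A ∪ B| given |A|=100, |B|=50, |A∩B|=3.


|A ∪ B| = |A| + |B| - |A ∩ B|
= 100 + 50 - 3
= 147

|A ∪ B| = 147


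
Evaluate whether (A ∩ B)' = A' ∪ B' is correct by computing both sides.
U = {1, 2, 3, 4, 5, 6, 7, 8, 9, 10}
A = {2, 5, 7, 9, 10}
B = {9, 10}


LHS: A ∩ B = {9, 10}
(A ∩ B)' = U \ (A ∩ B) = {1, 2, 3, 4, 5, 6, 7, 8}
A' = {1, 3, 4, 6, 8}, B' = {1, 2, 3, 4, 5, 6, 7, 8}
Claimed RHS: A' ∪ B' = {1, 2, 3, 4, 5, 6, 7, 8}
Identity is VALID: LHS = RHS = {1, 2, 3, 4, 5, 6, 7, 8} ✓

Identity is valid. (A ∩ B)' = A' ∪ B' = {1, 2, 3, 4, 5, 6, 7, 8}


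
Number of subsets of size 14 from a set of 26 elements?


C(n,k) = n! / (k!(n-k)!)
C(26,14) = 26! / (14!12!)
= 9657700

C(26,14) = 9657700


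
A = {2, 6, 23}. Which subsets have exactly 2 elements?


|A| = 3, so A has C(3,2) = 3 subsets of size 2.
Enumerate by choosing 2 elements from A at a time:
{2, 6}, {2, 23}, {6, 23}

2-element subsets (3 total): {2, 6}, {2, 23}, {6, 23}


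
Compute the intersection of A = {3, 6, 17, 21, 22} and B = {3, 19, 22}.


A ∩ B = elements in both A and B
A = {3, 6, 17, 21, 22}
B = {3, 19, 22}
A ∩ B = {3, 22}

A ∩ B = {3, 22}


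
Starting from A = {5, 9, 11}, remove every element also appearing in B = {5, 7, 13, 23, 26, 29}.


A \ B = elements in A but not in B
A = {5, 9, 11}
B = {5, 7, 13, 23, 26, 29}
Remove from A any elements in B
A \ B = {9, 11}

A \ B = {9, 11}


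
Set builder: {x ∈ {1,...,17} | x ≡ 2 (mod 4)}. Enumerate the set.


Checking each candidate:
Condition: x in {1,...,17} with x ≡ 2 (mod 4)
Result = {2, 6, 10, 14}

{2, 6, 10, 14}


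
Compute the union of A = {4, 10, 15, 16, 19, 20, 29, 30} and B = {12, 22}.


A ∪ B = all elements in A or B (or both)
A = {4, 10, 15, 16, 19, 20, 29, 30}
B = {12, 22}
A ∪ B = {4, 10, 12, 15, 16, 19, 20, 22, 29, 30}

A ∪ B = {4, 10, 12, 15, 16, 19, 20, 22, 29, 30}


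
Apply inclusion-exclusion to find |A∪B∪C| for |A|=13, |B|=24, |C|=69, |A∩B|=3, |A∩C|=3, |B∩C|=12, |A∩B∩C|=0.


|A∪B∪C| = |A|+|B|+|C| - |A∩B|-|A∩C|-|B∩C| + |A∩B∩C|
= 13+24+69 - 3-3-12 + 0
= 106 - 18 + 0
= 88

|A ∪ B ∪ C| = 88


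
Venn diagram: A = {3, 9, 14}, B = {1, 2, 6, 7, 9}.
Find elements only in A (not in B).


A = {3, 9, 14}
B = {1, 2, 6, 7, 9}
Region: only in A (not in B)
Elements: {3, 14}

Elements only in A (not in B): {3, 14}


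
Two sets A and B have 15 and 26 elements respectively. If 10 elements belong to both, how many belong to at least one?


|A ∪ B| = |A| + |B| - |A ∩ B|
= 15 + 26 - 10
= 31

|A ∪ B| = 31


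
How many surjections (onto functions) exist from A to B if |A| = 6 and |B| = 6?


n = |A| = 6, k = |B| = 6. Surjections via inclusion-exclusion:
S(n,k) = Σ(-1)^i × C(k,i) × (k-i)^n, i=0 to k
i=0: (-1)^0×C(6,0)×6^6 = 46656
i=1: (-1)^1×C(6,1)×5^6 = -93750
i=2: (-1)^2×C(6,2)×4^6 = 61440
i=3: (-1)^3×C(6,3)×3^6 = -14580
i=4: (-1)^4×C(6,4)×2^6 = 960
i=5: (-1)^5×C(6,5)×1^6 = -6
i=6: (-1)^6×C(6,6)×0^6 = 0
Total = 720

Number of surjections = 720


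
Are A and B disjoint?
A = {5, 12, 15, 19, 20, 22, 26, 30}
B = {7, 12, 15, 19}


Disjoint means A ∩ B = ∅.
A ∩ B = {12, 15, 19}
A ∩ B ≠ ∅, so A and B are NOT disjoint.

No, A and B are not disjoint (A ∩ B = {12, 15, 19})


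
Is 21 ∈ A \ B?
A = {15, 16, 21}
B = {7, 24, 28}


A = {15, 16, 21}, B = {7, 24, 28}
A \ B = elements in A but not in B
A \ B = {15, 16, 21}
Checking if 21 ∈ A \ B
21 is in A \ B → True

21 ∈ A \ B


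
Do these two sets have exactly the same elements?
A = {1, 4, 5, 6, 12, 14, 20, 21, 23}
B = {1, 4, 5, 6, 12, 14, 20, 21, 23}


Two sets are equal iff they have exactly the same elements.
A = {1, 4, 5, 6, 12, 14, 20, 21, 23}
B = {1, 4, 5, 6, 12, 14, 20, 21, 23}
Same elements → A = B

Yes, A = B


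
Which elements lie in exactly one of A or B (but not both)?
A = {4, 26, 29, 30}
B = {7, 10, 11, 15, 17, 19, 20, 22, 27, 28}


A △ B = (A \ B) ∪ (B \ A) = elements in exactly one of A or B
A \ B = {4, 26, 29, 30}
B \ A = {7, 10, 11, 15, 17, 19, 20, 22, 27, 28}
A △ B = {4, 7, 10, 11, 15, 17, 19, 20, 22, 26, 27, 28, 29, 30}

A △ B = {4, 7, 10, 11, 15, 17, 19, 20, 22, 26, 27, 28, 29, 30}


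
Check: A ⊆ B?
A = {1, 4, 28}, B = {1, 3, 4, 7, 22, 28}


A ⊆ B means every element of A is in B.
All elements of A are in B.
So A ⊆ B.

Yes, A ⊆ B


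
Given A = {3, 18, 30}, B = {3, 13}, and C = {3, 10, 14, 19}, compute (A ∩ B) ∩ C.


A ∩ B = {3}
(A ∩ B) ∩ C = {3}

A ∩ B ∩ C = {3}


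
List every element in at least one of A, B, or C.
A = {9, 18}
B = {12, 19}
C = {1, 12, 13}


A ∪ B = {9, 12, 18, 19}
(A ∪ B) ∪ C = {1, 9, 12, 13, 18, 19}

A ∪ B ∪ C = {1, 9, 12, 13, 18, 19}


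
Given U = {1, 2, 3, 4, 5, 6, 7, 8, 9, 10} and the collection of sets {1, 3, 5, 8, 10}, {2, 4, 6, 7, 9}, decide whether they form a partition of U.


A partition requires: (1) non-empty parts, (2) pairwise disjoint, (3) union = U
Parts: {1, 3, 5, 8, 10}, {2, 4, 6, 7, 9}
Union of parts: {1, 2, 3, 4, 5, 6, 7, 8, 9, 10}
U = {1, 2, 3, 4, 5, 6, 7, 8, 9, 10}
All non-empty? True
Pairwise disjoint? True
Covers U? True

Yes, valid partition


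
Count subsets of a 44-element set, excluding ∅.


Total subsets = 2^n = 2^44 = 17592186044416
Non-empty subsets exclude the empty set: 2^n - 1
= 17592186044416 - 1
= 17592186044415

Number of non-empty subsets = 17592186044415


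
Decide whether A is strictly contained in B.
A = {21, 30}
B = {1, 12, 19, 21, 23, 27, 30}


A ⊂ B requires: A ⊆ B AND A ≠ B.
A ⊆ B? Yes
A = B? No
A ⊂ B: Yes (A is a proper subset of B)

Yes, A ⊂ B


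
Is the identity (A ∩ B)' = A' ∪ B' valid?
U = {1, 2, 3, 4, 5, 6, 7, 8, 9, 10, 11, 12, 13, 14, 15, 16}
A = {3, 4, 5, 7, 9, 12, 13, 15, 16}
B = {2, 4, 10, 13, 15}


LHS: A ∩ B = {4, 13, 15}
(A ∩ B)' = U \ (A ∩ B) = {1, 2, 3, 5, 6, 7, 8, 9, 10, 11, 12, 14, 16}
A' = {1, 2, 6, 8, 10, 11, 14}, B' = {1, 3, 5, 6, 7, 8, 9, 11, 12, 14, 16}
Claimed RHS: A' ∪ B' = {1, 2, 3, 5, 6, 7, 8, 9, 10, 11, 12, 14, 16}
Identity is VALID: LHS = RHS = {1, 2, 3, 5, 6, 7, 8, 9, 10, 11, 12, 14, 16} ✓

Identity is valid. (A ∩ B)' = A' ∪ B' = {1, 2, 3, 5, 6, 7, 8, 9, 10, 11, 12, 14, 16}


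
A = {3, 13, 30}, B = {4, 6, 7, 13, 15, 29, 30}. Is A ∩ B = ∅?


Disjoint means A ∩ B = ∅.
A ∩ B = {13, 30}
A ∩ B ≠ ∅, so A and B are NOT disjoint.

No, A and B are not disjoint (A ∩ B = {13, 30})


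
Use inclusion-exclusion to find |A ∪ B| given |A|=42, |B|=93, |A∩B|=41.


|A ∪ B| = |A| + |B| - |A ∩ B|
= 42 + 93 - 41
= 94

|A ∪ B| = 94


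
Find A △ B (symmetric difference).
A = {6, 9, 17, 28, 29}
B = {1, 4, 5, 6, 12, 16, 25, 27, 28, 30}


A △ B = (A \ B) ∪ (B \ A) = elements in exactly one of A or B
A \ B = {9, 17, 29}
B \ A = {1, 4, 5, 12, 16, 25, 27, 30}
A △ B = {1, 4, 5, 9, 12, 16, 17, 25, 27, 29, 30}

A △ B = {1, 4, 5, 9, 12, 16, 17, 25, 27, 29, 30}


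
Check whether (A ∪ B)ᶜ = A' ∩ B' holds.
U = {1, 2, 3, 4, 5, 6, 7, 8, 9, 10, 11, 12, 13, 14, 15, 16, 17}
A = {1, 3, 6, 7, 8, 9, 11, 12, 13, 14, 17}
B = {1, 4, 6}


LHS: A ∪ B = {1, 3, 4, 6, 7, 8, 9, 11, 12, 13, 14, 17}
(A ∪ B)' = U \ (A ∪ B) = {2, 5, 10, 15, 16}
A' = {2, 4, 5, 10, 15, 16}, B' = {2, 3, 5, 7, 8, 9, 10, 11, 12, 13, 14, 15, 16, 17}
Claimed RHS: A' ∩ B' = {2, 5, 10, 15, 16}
Identity is VALID: LHS = RHS = {2, 5, 10, 15, 16} ✓

Identity is valid. (A ∪ B)' = A' ∩ B' = {2, 5, 10, 15, 16}


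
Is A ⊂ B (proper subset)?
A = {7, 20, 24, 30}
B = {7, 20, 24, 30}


A ⊂ B requires: A ⊆ B AND A ≠ B.
A ⊆ B? Yes
A = B? Yes
A = B, so A is not a PROPER subset.

No, A is not a proper subset of B


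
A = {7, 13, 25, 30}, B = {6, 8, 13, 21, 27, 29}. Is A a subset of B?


A ⊆ B means every element of A is in B.
Elements in A not in B: {7, 25, 30}
So A ⊄ B.

No, A ⊄ B


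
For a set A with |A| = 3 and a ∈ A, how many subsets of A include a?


Subsets of A containing a correspond to subsets of A \ {a}, which has 2 elements.
Count = 2^(n-1) = 2^2
= 4

Number of subsets containing a = 4


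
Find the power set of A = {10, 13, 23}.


|A| = 3, so |P(A)| = 2^3 = 8
Enumerate subsets by cardinality (0 to 3):
∅, {10}, {13}, {23}, {10, 13}, {10, 23}, {13, 23}, {10, 13, 23}

P(A) has 8 subsets: ∅, {10}, {13}, {23}, {10, 13}, {10, 23}, {13, 23}, {10, 13, 23}


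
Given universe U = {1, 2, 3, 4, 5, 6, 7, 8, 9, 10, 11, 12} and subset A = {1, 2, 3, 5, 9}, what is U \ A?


Aᶜ = U \ A = elements in U but not in A
U = {1, 2, 3, 4, 5, 6, 7, 8, 9, 10, 11, 12}
A = {1, 2, 3, 5, 9}
Aᶜ = {4, 6, 7, 8, 10, 11, 12}

Aᶜ = {4, 6, 7, 8, 10, 11, 12}


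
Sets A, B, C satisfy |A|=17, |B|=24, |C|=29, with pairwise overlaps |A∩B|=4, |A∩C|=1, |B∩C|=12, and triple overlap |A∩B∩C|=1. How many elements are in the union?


|A∪B∪C| = |A|+|B|+|C| - |A∩B|-|A∩C|-|B∩C| + |A∩B∩C|
= 17+24+29 - 4-1-12 + 1
= 70 - 17 + 1
= 54

|A ∪ B ∪ C| = 54


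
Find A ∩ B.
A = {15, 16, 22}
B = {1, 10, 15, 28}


A ∩ B = elements in both A and B
A = {15, 16, 22}
B = {1, 10, 15, 28}
A ∩ B = {15}

A ∩ B = {15}


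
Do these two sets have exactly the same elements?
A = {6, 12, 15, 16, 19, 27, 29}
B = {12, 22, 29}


Two sets are equal iff they have exactly the same elements.
A = {6, 12, 15, 16, 19, 27, 29}
B = {12, 22, 29}
Differences: {6, 15, 16, 19, 22, 27}
A ≠ B

No, A ≠ B


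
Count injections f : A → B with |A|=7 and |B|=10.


An injection sends each of |A| = 7 inputs to a distinct output in B.
# injections = |B|·(|B|-1)·…·(|B|-|A|+1) = 10! / (10 - 7)!
= 10 × 9 × 8 × 7 × 6 × 5 × 4
= 604800

Number of injections = 604800


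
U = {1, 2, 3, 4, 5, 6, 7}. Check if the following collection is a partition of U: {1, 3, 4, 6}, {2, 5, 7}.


A partition requires: (1) non-empty parts, (2) pairwise disjoint, (3) union = U
Parts: {1, 3, 4, 6}, {2, 5, 7}
Union of parts: {1, 2, 3, 4, 5, 6, 7}
U = {1, 2, 3, 4, 5, 6, 7}
All non-empty? True
Pairwise disjoint? True
Covers U? True

Yes, valid partition


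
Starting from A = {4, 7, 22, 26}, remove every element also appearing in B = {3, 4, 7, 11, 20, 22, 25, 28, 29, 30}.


A \ B = elements in A but not in B
A = {4, 7, 22, 26}
B = {3, 4, 7, 11, 20, 22, 25, 28, 29, 30}
Remove from A any elements in B
A \ B = {26}

A \ B = {26}


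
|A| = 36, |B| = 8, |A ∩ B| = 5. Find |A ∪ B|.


|A ∪ B| = |A| + |B| - |A ∩ B|
= 36 + 8 - 5
= 39

|A ∪ B| = 39


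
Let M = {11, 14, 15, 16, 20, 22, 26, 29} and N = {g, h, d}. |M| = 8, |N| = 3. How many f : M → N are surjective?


n = |M| = 8, k = |N| = 3. Surjections via inclusion-exclusion:
S(n,k) = Σ(-1)^i × C(k,i) × (k-i)^n, i=0 to k
i=0: (-1)^0×C(3,0)×3^8 = 6561
i=1: (-1)^1×C(3,1)×2^8 = -768
i=2: (-1)^2×C(3,2)×1^8 = 3
i=3: (-1)^3×C(3,3)×0^8 = 0
Total = 5796

Number of surjections = 5796


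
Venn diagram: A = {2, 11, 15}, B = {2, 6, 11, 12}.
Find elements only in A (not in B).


A = {2, 11, 15}
B = {2, 6, 11, 12}
Region: only in A (not in B)
Elements: {15}

Elements only in A (not in B): {15}


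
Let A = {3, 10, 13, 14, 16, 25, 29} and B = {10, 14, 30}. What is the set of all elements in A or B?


A ∪ B = all elements in A or B (or both)
A = {3, 10, 13, 14, 16, 25, 29}
B = {10, 14, 30}
A ∪ B = {3, 10, 13, 14, 16, 25, 29, 30}

A ∪ B = {3, 10, 13, 14, 16, 25, 29, 30}


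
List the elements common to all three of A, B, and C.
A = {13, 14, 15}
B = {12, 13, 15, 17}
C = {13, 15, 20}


A ∩ B = {13, 15}
(A ∩ B) ∩ C = {13, 15}

A ∩ B ∩ C = {13, 15}


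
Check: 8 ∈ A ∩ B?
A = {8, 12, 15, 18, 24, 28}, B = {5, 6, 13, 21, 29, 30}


A = {8, 12, 15, 18, 24, 28}, B = {5, 6, 13, 21, 29, 30}
A ∩ B = elements in both A and B
A ∩ B = ∅
Checking if 8 ∈ A ∩ B
8 is not in A ∩ B → False

8 ∉ A ∩ B


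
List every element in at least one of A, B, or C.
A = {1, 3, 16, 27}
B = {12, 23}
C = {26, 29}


A ∪ B = {1, 3, 12, 16, 23, 27}
(A ∪ B) ∪ C = {1, 3, 12, 16, 23, 26, 27, 29}

A ∪ B ∪ C = {1, 3, 12, 16, 23, 26, 27, 29}


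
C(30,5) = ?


C(n,k) = n! / (k!(n-k)!)
C(30,5) = 30! / (5!25!)
= 142506

C(30,5) = 142506


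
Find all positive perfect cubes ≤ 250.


Checking each candidate:
Condition: positive perfect cubes ≤ 250
Result = {1, 8, 27, 64, 125, 216}

{1, 8, 27, 64, 125, 216}
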